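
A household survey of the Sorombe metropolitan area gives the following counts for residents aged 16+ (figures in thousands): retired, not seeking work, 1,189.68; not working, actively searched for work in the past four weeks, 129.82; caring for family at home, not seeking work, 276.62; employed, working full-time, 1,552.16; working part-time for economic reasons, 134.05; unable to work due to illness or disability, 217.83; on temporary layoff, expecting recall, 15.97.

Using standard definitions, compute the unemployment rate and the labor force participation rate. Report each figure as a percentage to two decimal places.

Employed = 1,552.16 + 134.05 = 1,686.21 thousand (anyone who worked, including part-time for economic reasons, counts as employed).
Unemployed = 129.82 + 15.97 = 145.79 thousand (jobless and actively searching, or on temporary layoff).
Labor force = 1,686.21 + 145.79 = 1,832.00 thousand.
Not in labor force = 1,189.68 + 276.62 + 217.83 = 1,684.13 thousand (those not working and not actively searching are outside the labor force).
Civilian working-age population = 1,832.00 + 1,684.13 = 3,516.13 thousand.
Unemployment rate = 145.79 / 1,832.00 = 7.96%.
Labor force participation rate = 1,832.00 / 3,516.13 = 52.10%.

Unemployment rate ≈ 7.96%; labor force participation rate ≈ 52.10%.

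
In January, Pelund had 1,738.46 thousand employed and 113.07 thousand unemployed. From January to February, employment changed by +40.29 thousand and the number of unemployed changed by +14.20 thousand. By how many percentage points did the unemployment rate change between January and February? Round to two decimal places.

The unemployment rate changed by +0.57 percentage points.

January: labor force = 1,738.46 + 113.07 = 1,851.53; u = 113.07/1,851.53 = 6.11%.
February: labor force = 1,778.75 + 127.27 = 1,906.02; u = 127.27/1,906.02 = 6.68%.
Change = 6.68% − 6.11% = +0.57 pp.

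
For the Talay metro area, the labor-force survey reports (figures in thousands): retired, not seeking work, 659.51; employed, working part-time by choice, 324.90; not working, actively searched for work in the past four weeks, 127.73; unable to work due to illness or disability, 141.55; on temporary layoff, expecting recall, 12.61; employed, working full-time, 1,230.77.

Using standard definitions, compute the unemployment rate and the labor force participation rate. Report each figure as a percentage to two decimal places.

Unemployment rate ≈ 8.27%; labor force participation rate ≈ 67.92%.

Employed = 324.90 + 1,230.77 = 1,555.67 thousand.
Unemployed = 127.73 + 12.61 = 140.34 thousand (jobless and actively searching, or on temporary layoff).
Labor force = 1,555.67 + 140.34 = 1,696.01 thousand.
Not in labor force = 659.51 + 141.55 = 801.06 thousand (those not working and not actively searching are outside the labor force).
Civilian working-age population = 1,696.01 + 801.06 = 2,497.07 thousand.
Unemployment rate = 140.34 / 1,696.01 = 8.27%.
Labor force participation rate = 1,696.01 / 2,497.07 = 67.92%.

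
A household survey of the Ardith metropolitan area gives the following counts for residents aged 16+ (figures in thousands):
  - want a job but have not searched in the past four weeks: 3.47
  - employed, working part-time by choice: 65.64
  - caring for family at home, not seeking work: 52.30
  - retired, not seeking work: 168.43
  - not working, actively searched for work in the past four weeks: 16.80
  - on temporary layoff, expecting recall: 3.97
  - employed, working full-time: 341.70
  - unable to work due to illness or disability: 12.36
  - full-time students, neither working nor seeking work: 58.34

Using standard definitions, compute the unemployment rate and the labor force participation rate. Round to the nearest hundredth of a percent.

Employed = 65.64 + 341.70 = 407.34 thousand.
Unemployed = 16.80 + 3.97 = 20.77 thousand (jobless and actively searching, or on temporary layoff).
Labor force = 407.34 + 20.77 = 428.11 thousand.
Not in labor force = 3.47 + 52.30 + 168.43 + 12.36 + 58.34 = 294.90 thousand (those not working and not actively searching are outside the labor force — including those who want a job but have given up searching).
Civilian working-age population = 428.11 + 294.90 = 723.01 thousand.
Unemployment rate = 20.77 / 428.11 = 4.85%.
Labor force participation rate = 428.11 / 723.01 = 59.21%.

Unemployment rate ≈ 4.85%; labor force participation rate ≈ 59.21%.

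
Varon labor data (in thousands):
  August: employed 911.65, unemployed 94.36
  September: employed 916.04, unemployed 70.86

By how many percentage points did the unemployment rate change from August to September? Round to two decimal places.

August: labor force = 911.65 + 94.36 = 1,006.01; u = 94.36/1,006.01 = 9.38%.
September: labor force = 916.04 + 70.86 = 986.90; u = 70.86/986.90 = 7.18%.
Change = 7.18% − 9.38% = −2.20 pp.

The unemployment rate changed by −2.20 percentage points.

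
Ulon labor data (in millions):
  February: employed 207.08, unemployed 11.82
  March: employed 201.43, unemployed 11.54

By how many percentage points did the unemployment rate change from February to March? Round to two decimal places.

February: labor force = 207.08 + 11.82 = 218.90; u = 11.82/218.90 = 5.40%.
March: labor force = 201.43 + 11.54 = 212.97; u = 11.54/212.97 = 5.42%.
Change = 5.42% − 5.40% = +0.02 pp.

The unemployment rate changed by +0.02 percentage points.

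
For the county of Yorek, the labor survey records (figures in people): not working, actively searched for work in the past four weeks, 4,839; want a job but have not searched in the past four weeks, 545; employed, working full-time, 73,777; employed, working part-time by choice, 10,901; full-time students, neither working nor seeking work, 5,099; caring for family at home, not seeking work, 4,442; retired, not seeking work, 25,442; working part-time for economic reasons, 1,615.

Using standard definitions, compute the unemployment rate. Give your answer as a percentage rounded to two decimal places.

Unemployment rate ≈ 5.31%.

Employed = 73,777 + 10,901 + 1,615 = 86,293 (anyone who worked, including part-time for economic reasons, counts as employed).
Unemployed = 4,839.
Labor force = 86,293 + 4,839 = 91,132.
Unemployment rate = 4,839 / 91,132 = 5.31%.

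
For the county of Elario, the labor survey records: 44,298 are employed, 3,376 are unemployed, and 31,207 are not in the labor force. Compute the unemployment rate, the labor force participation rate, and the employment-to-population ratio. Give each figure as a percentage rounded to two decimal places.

Unemployment rate ≈ 7.08%; labor force participation rate ≈ 60.44%; employment-population ratio ≈ 56.16%.

Labor force = employed + unemployed = 44,298 + 3,376 = 47,674.
Working-age population = 47,674 + 31,207 = 78,881.
Unemployment rate = 3,376 / 47,674 = 7.08%.
Labor force participation rate = 47,674 / 78,881 = 60.44%.
Employment-population ratio = 44,298 / 78,881 = 56.16%.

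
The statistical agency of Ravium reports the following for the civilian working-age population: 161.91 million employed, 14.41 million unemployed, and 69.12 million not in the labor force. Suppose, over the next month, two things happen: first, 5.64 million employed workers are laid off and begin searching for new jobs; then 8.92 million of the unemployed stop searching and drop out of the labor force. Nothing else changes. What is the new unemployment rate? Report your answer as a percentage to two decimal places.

Initially, labor force = 161.91 + 14.41 = 176.32 million, so u = 14.41/176.32 = 8.17%.
After the first change, employed falls and unemployed rises by 5.64; labor force unchanged → E = 156.27, U = 20.05, labor force = 176.32 million.
After the second change, unemployed and labor force both fall by 8.92 → E = 156.27, U = 11.13, labor force = 167.40 million.
New unemployment rate = 11.13 / 167.40 = 6.65%.

New unemployment rate ≈ 6.65%.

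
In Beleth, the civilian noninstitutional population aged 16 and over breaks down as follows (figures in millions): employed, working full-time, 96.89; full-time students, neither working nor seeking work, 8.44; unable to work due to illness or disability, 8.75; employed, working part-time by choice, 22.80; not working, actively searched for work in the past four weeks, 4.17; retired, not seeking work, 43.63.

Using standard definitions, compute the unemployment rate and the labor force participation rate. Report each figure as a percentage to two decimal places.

Employed = 96.89 + 22.80 = 119.69 million.
Unemployed = 4.17 million.
Labor force = 119.69 + 4.17 = 123.86 million.
Not in labor force = 8.44 + 8.75 + 43.63 = 60.82 million (those not working and not actively searching are outside the labor force).
Civilian working-age population = 123.86 + 60.82 = 184.68 million.
Unemployment rate = 4.17 / 123.86 = 3.37%.
Labor force participation rate = 123.86 / 184.68 = 67.07%.

Unemployment rate ≈ 3.37%; labor force participation rate ≈ 67.07%.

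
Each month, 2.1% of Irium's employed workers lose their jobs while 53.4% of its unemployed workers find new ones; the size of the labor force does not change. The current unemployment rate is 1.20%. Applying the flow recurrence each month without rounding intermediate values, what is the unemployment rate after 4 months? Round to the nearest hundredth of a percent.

Unemployment rate after four months ≈ 3.68%.

With a fixed labor force, u_{t+1} = u_t + s·(1−u_t) − f·u_t = u_t·(1−s−f) + s.
Here 1−s−f = 0.445 and s = 0.021.
u_1 = 0.012000 × 0.445 + 0.021 = 0.026340.
u_2 = 0.026340 × 0.445 + 0.021 = 0.032721.
u_3 = 0.032721 × 0.445 + 0.021 = 0.035561.
u_4 = 0.035561 × 0.445 + 0.021 = 0.036825.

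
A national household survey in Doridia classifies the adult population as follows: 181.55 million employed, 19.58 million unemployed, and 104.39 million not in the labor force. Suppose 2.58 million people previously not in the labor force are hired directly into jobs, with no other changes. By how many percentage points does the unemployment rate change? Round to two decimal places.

Initially, labor force = 181.55 + 19.58 = 201.13 million, so u = 19.58/201.13 = 9.73%.
After the change, employed and labor force both rise by 2.58; unemployed unchanged → E = 184.13, U = 19.58, labor force = 203.71 million.
New unemployment rate = 19.58 / 203.71 = 9.61%.
Change = 9.61% − 9.73% = −0.12 percentage points.

The unemployment rate changes by −0.12 percentage points.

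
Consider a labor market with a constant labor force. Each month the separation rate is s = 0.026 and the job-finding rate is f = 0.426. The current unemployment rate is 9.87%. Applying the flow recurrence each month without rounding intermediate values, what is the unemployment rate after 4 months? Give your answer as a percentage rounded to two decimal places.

With a fixed labor force, u_{t+1} = u_t + s·(1−u_t) − f·u_t = u_t·(1−s−f) + s.
Here 1−s−f = 0.548 and s = 0.026.
u_1 = 0.098700 × 0.548 + 0.026 = 0.080088.
u_2 = 0.080088 × 0.548 + 0.026 = 0.069888.
u_3 = 0.069888 × 0.548 + 0.026 = 0.064299.
u_4 = 0.064299 × 0.548 + 0.026 = 0.061236.

Unemployment rate after four months ≈ 6.12%.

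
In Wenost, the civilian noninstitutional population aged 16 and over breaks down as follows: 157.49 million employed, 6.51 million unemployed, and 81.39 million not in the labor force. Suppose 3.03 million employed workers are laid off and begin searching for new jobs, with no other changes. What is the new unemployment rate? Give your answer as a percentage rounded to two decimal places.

New unemployment rate ≈ 5.82%.

Initially, labor force = 157.49 + 6.51 = 164.00 million, so u = 6.51/164.00 = 3.97%.
After the change, employed falls and unemployed rises by 3.03; labor force unchanged → E = 154.46, U = 9.54, labor force = 164.00 million.
New unemployment rate = 9.54 / 164.00 = 5.82%.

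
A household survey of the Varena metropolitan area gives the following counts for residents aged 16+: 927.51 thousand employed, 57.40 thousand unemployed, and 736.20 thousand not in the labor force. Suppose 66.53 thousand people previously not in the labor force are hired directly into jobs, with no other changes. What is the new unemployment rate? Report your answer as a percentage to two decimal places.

Initially, labor force = 927.51 + 57.40 = 984.91 thousand, so u = 57.40/984.91 = 5.83%.
After the change, employed and labor force both rise by 66.53; unemployed unchanged → E = 994.04, U = 57.40, labor force = 1,051.44 thousand.
New unemployment rate = 57.40 / 1,051.44 = 5.46%.

New unemployment rate ≈ 5.46%.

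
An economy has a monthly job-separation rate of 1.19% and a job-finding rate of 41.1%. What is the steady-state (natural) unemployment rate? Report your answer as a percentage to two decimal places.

At steady state the flows balance: s·E = f·U, so U/(E+U) = s/(s+f).
u* = 1.19 / (1.19 + 41.1) = 1.19 / 42.29 = 2.81%.

Steady-state unemployment rate ≈ 2.81%.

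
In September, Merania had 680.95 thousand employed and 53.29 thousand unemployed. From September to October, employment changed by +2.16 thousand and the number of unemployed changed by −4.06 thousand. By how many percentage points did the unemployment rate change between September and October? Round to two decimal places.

The unemployment rate changed by −0.54 percentage points.

September: labor force = 680.95 + 53.29 = 734.24; u = 53.29/734.24 = 7.26%.
October: labor force = 683.11 + 49.23 = 732.34; u = 49.23/732.34 = 6.72%.
Change = 6.72% − 7.26% = −0.54 pp.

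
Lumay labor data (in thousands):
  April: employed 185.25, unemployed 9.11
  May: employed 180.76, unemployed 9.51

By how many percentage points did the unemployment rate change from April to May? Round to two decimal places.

The unemployment rate changed by +0.31 percentage points.

April: labor force = 185.25 + 9.11 = 194.36; u = 9.11/194.36 = 4.69%.
May: labor force = 180.76 + 9.51 = 190.27; u = 9.51/190.27 = 5.00%.
Change = 5.00% − 4.69% = +0.31 pp.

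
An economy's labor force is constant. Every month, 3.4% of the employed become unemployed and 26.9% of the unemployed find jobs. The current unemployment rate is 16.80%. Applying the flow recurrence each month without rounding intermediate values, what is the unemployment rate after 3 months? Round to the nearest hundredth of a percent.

With a fixed labor force, u_{t+1} = u_t + s·(1−u_t) − f·u_t = u_t·(1−s−f) + s.
Here 1−s−f = 0.697 and s = 0.034.
u_1 = 0.168000 × 0.697 + 0.034 = 0.151096.
u_2 = 0.151096 × 0.697 + 0.034 = 0.139314.
u_3 = 0.139314 × 0.697 + 0.034 = 0.131102.

Unemployment rate after three months ≈ 13.11%.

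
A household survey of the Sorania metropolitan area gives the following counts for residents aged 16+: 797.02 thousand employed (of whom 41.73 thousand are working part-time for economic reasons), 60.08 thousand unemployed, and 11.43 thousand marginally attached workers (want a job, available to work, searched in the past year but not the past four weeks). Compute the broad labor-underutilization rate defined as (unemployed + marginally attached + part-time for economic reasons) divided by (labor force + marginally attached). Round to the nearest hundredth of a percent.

Broad underutilization rate ≈ 13.04%.

Labor force = 797.02 + 60.08 = 857.10 thousand.
Numerator = 60.08 + 11.43 + 41.73 = 113.24 thousand.
Denominator = 857.10 + 11.43 = 868.53 thousand.
Broad rate = 113.24 / 868.53 = 13.04%.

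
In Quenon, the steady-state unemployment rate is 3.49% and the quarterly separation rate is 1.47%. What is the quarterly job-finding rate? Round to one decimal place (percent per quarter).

From u* = s/(s+f): f = s·(1−u)/u.
f = 1.47 × (1 − 0.0349) / 0.0349 = 1.4187 / 0.0349 ≈ 40.7% per quarter.

Job-finding rate ≈ 40.7% per quarter.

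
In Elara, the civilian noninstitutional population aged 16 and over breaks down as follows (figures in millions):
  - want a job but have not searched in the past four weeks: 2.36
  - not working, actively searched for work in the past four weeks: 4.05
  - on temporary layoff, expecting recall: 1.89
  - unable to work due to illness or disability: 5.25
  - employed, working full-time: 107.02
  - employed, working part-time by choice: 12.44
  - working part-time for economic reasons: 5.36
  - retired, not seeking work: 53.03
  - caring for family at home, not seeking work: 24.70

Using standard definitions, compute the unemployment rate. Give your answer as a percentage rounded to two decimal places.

Employed = 107.02 + 12.44 + 5.36 = 124.82 million (anyone who worked, including part-time for economic reasons, counts as employed).
Unemployed = 4.05 + 1.89 = 5.94 million (jobless and actively searching, or on temporary layoff).
Labor force = 124.82 + 5.94 = 130.76 million.
Unemployment rate = 5.94 / 130.76 = 4.54%.

Unemployment rate ≈ 4.54%.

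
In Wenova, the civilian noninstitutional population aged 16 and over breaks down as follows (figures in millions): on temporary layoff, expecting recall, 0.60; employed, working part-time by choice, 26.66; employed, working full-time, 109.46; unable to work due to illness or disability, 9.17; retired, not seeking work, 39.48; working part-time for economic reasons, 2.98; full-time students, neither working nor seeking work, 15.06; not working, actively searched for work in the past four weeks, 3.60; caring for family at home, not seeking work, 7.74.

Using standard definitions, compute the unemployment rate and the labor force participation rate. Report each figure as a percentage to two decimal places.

Unemployment rate ≈ 2.93%; labor force participation rate ≈ 66.73%.

Employed = 26.66 + 109.46 + 2.98 = 139.10 million (anyone who worked, including part-time for economic reasons, counts as employed).
Unemployed = 0.60 + 3.60 = 4.20 million (jobless and actively searching, or on temporary layoff).
Labor force = 139.10 + 4.20 = 143.30 million.
Not in labor force = 9.17 + 39.48 + 15.06 + 7.74 = 71.45 million (those not working and not actively searching are outside the labor force).
Civilian working-age population = 143.30 + 71.45 = 214.75 million.
Unemployment rate = 4.20 / 143.30 = 2.93%.
Labor force participation rate = 143.30 / 214.75 = 66.73%.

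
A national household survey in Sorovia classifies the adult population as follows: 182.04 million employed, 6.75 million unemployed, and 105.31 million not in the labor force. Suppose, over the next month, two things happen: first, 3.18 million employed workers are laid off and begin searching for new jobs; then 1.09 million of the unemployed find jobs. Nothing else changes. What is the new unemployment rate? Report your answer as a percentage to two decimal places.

New unemployment rate ≈ 4.68%.

Initially, labor force = 182.04 + 6.75 = 188.79 million, so u = 6.75/188.79 = 3.58%.
After the first change, employed falls and unemployed rises by 3.18; labor force unchanged → E = 178.86, U = 9.93, labor force = 188.79 million.
After the second change, unemployed falls and employed rises by 1.09; labor force unchanged → E = 179.95, U = 8.84, labor force = 188.79 million.
New unemployment rate = 8.84 / 188.79 = 4.68%.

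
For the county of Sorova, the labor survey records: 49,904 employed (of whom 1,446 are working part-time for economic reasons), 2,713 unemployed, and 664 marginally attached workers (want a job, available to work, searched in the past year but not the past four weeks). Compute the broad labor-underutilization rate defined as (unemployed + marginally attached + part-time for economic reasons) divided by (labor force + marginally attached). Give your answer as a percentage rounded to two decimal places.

Labor force = 49,904 + 2,713 = 52,617.
Numerator = 2,713 + 664 + 1,446 = 4,823.
Denominator = 52,617 + 664 = 53,281.
Broad rate = 4,823 / 53,281 = 9.05%.

Broad underutilization rate ≈ 9.05%.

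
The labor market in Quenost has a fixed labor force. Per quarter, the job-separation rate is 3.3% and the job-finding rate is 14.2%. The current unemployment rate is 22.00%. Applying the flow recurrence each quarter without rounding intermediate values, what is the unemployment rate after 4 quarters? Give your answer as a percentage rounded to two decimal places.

Unemployment rate after four quarters ≈ 20.31%.

With a fixed labor force, u_{t+1} = u_t + s·(1−u_t) − f·u_t = u_t·(1−s−f) + s.
Here 1−s−f = 0.825 and s = 0.033.
u_1 = 0.220000 × 0.825 + 0.033 = 0.214500.
u_2 = 0.214500 × 0.825 + 0.033 = 0.209962.
u_3 = 0.209962 × 0.825 + 0.033 = 0.206219.
u_4 = 0.206219 × 0.825 + 0.033 = 0.203131.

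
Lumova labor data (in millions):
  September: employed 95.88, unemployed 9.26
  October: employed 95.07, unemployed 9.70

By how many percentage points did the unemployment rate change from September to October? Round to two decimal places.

September: labor force = 95.88 + 9.26 = 105.14; u = 9.26/105.14 = 8.81%.
October: labor force = 95.07 + 9.70 = 104.77; u = 9.70/104.77 = 9.26%.
Change = 9.26% − 8.81% = +0.45 pp.

The unemployment rate changed by +0.45 percentage points.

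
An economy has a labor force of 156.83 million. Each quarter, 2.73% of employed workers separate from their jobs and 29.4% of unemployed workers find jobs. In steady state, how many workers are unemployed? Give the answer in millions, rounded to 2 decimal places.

Steady-state unemployment rate u* = s/(s+f) = 2.73/(2.73+29.4) = 0.084967.
Unemployed = u* × labor force = 0.084967 × 156.83 ≈ 13.33 million.

About 13.33 million are unemployed in steady state.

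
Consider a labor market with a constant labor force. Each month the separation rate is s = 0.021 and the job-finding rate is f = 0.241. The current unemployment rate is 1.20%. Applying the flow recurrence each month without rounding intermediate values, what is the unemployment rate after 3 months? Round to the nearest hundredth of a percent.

Unemployment rate after three months ≈ 5.28%.

With a fixed labor force, u_{t+1} = u_t + s·(1−u_t) − f·u_t = u_t·(1−s−f) + s.
Here 1−s−f = 0.738 and s = 0.021.
u_1 = 0.012000 × 0.738 + 0.021 = 0.029856.
u_2 = 0.029856 × 0.738 + 0.021 = 0.043034.
u_3 = 0.043034 × 0.738 + 0.021 = 0.052759.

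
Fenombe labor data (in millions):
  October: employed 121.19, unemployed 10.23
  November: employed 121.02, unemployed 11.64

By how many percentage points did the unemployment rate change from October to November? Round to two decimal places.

The unemployment rate changed by +0.99 percentage points.

October: labor force = 121.19 + 10.23 = 131.42; u = 10.23/131.42 = 7.78%.
November: labor force = 121.02 + 11.64 = 132.66; u = 11.64/132.66 = 8.77%.
Change = 8.77% − 7.78% = +0.99 pp.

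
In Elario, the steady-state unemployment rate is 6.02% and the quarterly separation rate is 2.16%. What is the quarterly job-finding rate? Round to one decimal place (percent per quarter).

From u* = s/(s+f): f = s·(1−u)/u.
f = 2.16 × (1 − 0.0602) / 0.0602 = 2.0300 / 0.0602 ≈ 33.7% per quarter.

Job-finding rate ≈ 33.7% per quarter.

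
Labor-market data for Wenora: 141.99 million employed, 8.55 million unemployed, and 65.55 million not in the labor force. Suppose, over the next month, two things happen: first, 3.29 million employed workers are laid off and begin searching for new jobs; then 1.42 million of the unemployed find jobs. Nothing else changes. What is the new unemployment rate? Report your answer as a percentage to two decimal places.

Initially, labor force = 141.99 + 8.55 = 150.54 million, so u = 8.55/150.54 = 5.68%.
After the first change, employed falls and unemployed rises by 3.29; labor force unchanged → E = 138.70, U = 11.84, labor force = 150.54 million.
After the second change, unemployed falls and employed rises by 1.42; labor force unchanged → E = 140.12, U = 10.42, labor force = 150.54 million.
New unemployment rate = 10.42 / 150.54 = 6.92%.

New unemployment rate ≈ 6.92%.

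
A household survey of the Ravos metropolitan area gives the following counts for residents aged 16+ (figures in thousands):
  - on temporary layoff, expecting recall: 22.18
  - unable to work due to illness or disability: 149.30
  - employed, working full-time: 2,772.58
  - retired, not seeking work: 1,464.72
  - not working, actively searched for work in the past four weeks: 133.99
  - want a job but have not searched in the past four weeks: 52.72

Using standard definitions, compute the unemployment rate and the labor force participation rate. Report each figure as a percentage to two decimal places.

Unemployment rate ≈ 5.33%; labor force participation rate ≈ 63.73%.

Employed = 2,772.58 thousand.
Unemployed = 22.18 + 133.99 = 156.17 thousand (jobless and actively searching, or on temporary layoff).
Labor force = 2,772.58 + 156.17 = 2,928.75 thousand.
Not in labor force = 149.30 + 1,464.72 + 52.72 = 1,666.74 thousand (those not working and not actively searching are outside the labor force — including those who want a job but have given up searching).
Civilian working-age population = 2,928.75 + 1,666.74 = 4,595.49 thousand.
Unemployment rate = 156.17 / 2,928.75 = 5.33%.
Labor force participation rate = 2,928.75 / 4,595.49 = 63.73%.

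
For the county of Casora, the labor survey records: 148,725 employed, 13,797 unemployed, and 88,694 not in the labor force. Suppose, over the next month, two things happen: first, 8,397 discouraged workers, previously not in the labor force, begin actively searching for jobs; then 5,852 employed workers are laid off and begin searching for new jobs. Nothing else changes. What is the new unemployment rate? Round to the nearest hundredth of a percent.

Initially, labor force = 148,725 + 13,797 = 162,522, so u = 13,797/162,522 = 8.49%.
After the first change, unemployed and labor force both rise by 8,397 → E = 148,725, U = 22,194, labor force = 170,919.
After the second change, employed falls and unemployed rises by 5,852; labor force unchanged → E = 142,873, U = 28,046, labor force = 170,919.
New unemployment rate = 28,046 / 170,919 = 16.41%.

New unemployment rate ≈ 16.41%.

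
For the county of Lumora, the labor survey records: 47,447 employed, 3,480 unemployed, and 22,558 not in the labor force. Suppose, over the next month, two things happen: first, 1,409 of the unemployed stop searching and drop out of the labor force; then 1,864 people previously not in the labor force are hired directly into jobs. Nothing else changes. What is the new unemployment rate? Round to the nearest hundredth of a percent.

Initially, labor force = 47,447 + 3,480 = 50,927, so u = 3,480/50,927 = 6.83%.
After the first change, unemployed and labor force both fall by 1,409 → E = 47,447, U = 2,071, labor force = 49,518.
After the second change, employed and labor force both rise by 1,864; unemployed unchanged → E = 49,311, U = 2,071, labor force = 51,382.
New unemployment rate = 2,071 / 51,382 = 4.03%.

New unemployment rate ≈ 4.03%.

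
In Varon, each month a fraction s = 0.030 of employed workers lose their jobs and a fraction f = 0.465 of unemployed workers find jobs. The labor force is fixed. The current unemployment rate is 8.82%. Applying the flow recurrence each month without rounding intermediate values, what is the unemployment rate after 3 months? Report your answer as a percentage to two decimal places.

Unemployment rate after three months ≈ 6.42%.

With a fixed labor force, u_{t+1} = u_t + s·(1−u_t) − f·u_t = u_t·(1−s−f) + s.
Here 1−s−f = 0.505 and s = 0.030.
u_1 = 0.088200 × 0.505 + 0.030 = 0.074541.
u_2 = 0.074541 × 0.505 + 0.030 = 0.067643.
u_3 = 0.067643 × 0.505 + 0.030 = 0.064160.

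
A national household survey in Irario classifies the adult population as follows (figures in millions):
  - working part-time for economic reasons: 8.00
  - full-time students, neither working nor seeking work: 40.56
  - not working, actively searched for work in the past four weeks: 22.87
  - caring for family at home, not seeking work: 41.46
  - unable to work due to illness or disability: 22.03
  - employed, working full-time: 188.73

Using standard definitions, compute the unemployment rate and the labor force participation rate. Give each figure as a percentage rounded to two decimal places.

Unemployment rate ≈ 10.41%; labor force participation rate ≈ 67.85%.

Employed = 8.00 + 188.73 = 196.73 million (anyone who worked, including part-time for economic reasons, counts as employed).
Unemployed = 22.87 million.
Labor force = 196.73 + 22.87 = 219.60 million.
Not in labor force = 40.56 + 41.46 + 22.03 = 104.05 million (those not working and not actively searching are outside the labor force).
Civilian working-age population = 219.60 + 104.05 = 323.65 million.
Unemployment rate = 22.87 / 219.60 = 10.41%.
Labor force participation rate = 219.60 / 323.65 = 67.85%.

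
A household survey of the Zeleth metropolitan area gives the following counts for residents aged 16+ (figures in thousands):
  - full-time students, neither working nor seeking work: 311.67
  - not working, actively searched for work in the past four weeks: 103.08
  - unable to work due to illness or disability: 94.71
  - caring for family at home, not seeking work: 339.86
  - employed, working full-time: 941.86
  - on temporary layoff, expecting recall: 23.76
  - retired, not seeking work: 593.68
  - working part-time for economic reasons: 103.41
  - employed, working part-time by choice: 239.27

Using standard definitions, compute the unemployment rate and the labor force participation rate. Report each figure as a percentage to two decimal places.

Unemployment rate ≈ 8.99%; labor force participation rate ≈ 51.30%.

Employed = 941.86 + 103.41 + 239.27 = 1,284.54 thousand (anyone who worked, including part-time for economic reasons, counts as employed).
Unemployed = 103.08 + 23.76 = 126.84 thousand (jobless and actively searching, or on temporary layoff).
Labor force = 1,284.54 + 126.84 = 1,411.38 thousand.
Not in labor force = 311.67 + 94.71 + 339.86 + 593.68 = 1,339.92 thousand (those not working and not actively searching are outside the labor force).
Civilian working-age population = 1,411.38 + 1,339.92 = 2,751.30 thousand.
Unemployment rate = 126.84 / 1,411.38 = 8.99%.
Labor force participation rate = 1,411.38 / 2,751.30 = 51.30%.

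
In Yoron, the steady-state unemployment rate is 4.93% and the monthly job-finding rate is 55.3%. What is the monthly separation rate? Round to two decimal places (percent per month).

From u* = s/(s+f): s = u·f/(1−u).
s = 0.0493 × 55.3 / (1 − 0.0493) = 2.7263 / 0.9507 ≈ 2.87% per month.

Separation rate ≈ 2.87% per month.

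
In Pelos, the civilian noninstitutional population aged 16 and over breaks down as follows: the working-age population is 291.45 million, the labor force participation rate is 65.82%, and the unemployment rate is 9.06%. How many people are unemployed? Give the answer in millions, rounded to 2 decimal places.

About 17.38 million are unemployed.

Labor force = 0.6582 × 291.45 = 191.83 million.
Unemployed = 0.0906 × 191.83 ≈ 17.38 million.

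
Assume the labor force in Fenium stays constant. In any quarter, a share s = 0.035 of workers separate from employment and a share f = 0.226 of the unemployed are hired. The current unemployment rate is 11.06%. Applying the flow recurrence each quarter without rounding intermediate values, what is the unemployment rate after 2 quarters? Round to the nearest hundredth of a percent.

Unemployment rate after two quarters ≈ 12.13%.

With a fixed labor force, u_{t+1} = u_t + s·(1−u_t) − f·u_t = u_t·(1−s−f) + s.
Here 1−s−f = 0.739 and s = 0.035.
u_1 = 0.110600 × 0.739 + 0.035 = 0.116733.
u_2 = 0.116733 × 0.739 + 0.035 = 0.121266.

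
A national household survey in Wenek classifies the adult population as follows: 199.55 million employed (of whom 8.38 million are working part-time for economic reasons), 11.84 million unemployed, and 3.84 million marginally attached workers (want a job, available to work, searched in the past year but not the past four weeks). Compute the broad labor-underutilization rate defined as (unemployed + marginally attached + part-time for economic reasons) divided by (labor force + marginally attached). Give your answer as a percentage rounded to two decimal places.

Broad underutilization rate ≈ 11.18%.

Labor force = 199.55 + 11.84 = 211.39 million.
Numerator = 11.84 + 3.84 + 8.38 = 24.06 million.
Denominator = 211.39 + 3.84 = 215.23 million.
Broad rate = 24.06 / 215.23 = 11.18%.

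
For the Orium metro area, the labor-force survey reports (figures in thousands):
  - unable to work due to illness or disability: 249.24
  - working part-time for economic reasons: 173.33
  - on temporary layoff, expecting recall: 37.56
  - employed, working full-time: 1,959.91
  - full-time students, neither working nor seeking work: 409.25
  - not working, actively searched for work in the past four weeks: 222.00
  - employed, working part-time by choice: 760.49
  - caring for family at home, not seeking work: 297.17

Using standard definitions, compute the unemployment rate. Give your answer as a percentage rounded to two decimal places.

Unemployment rate ≈ 8.23%.

Employed = 173.33 + 1,959.91 + 760.49 = 2,893.73 thousand (anyone who worked, including part-time for economic reasons, counts as employed).
Unemployed = 37.56 + 222.00 = 259.56 thousand (jobless and actively searching, or on temporary layoff).
Labor force = 2,893.73 + 259.56 = 3,153.29 thousand.
Unemployment rate = 259.56 / 3,153.29 = 8.23%.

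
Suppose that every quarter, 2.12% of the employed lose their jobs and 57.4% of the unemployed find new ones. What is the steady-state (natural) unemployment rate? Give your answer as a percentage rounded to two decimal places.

Steady-state unemployment rate ≈ 3.56%.

At steady state the flows balance: s·E = f·U, so U/(E+U) = s/(s+f).
u* = 2.12 / (2.12 + 57.4) = 2.12 / 59.52 = 3.56%.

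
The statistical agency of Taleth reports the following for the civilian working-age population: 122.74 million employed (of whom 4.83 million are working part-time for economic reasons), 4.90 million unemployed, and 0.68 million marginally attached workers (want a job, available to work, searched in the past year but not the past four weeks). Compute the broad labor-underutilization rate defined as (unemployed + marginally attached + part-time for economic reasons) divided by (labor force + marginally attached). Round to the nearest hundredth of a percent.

Labor force = 122.74 + 4.90 = 127.64 million.
Numerator = 4.90 + 0.68 + 4.83 = 10.41 million.
Denominator = 127.64 + 0.68 = 128.32 million.
Broad rate = 10.41 / 128.32 = 8.11%.

Broad underutilization rate ≈ 8.11%.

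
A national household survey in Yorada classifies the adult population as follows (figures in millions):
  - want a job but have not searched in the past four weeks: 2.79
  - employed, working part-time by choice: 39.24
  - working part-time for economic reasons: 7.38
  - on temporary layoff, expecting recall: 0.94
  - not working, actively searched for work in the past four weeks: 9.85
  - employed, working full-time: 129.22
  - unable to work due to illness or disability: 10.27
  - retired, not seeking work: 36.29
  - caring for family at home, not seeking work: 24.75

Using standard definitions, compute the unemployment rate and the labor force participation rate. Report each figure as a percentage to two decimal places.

Unemployment rate ≈ 5.78%; labor force participation rate ≈ 71.58%.

Employed = 39.24 + 7.38 + 129.22 = 175.84 million (anyone who worked, including part-time for economic reasons, counts as employed).
Unemployed = 0.94 + 9.85 = 10.79 million (jobless and actively searching, or on temporary layoff).
Labor force = 175.84 + 10.79 = 186.63 million.
Not in labor force = 2.79 + 10.27 + 36.29 + 24.75 = 74.10 million (those not working and not actively searching are outside the labor force — including those who want a job but have given up searching).
Civilian working-age population = 186.63 + 74.10 = 260.73 million.
Unemployment rate = 10.79 / 186.63 = 5.78%.
Labor force participation rate = 186.63 / 260.73 = 71.58%.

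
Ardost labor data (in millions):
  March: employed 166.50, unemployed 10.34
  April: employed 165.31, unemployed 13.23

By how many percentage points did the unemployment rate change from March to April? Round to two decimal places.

March: labor force = 166.50 + 10.34 = 176.84; u = 10.34/176.84 = 5.85%.
April: labor force = 165.31 + 13.23 = 178.54; u = 13.23/178.54 = 7.41%.
Change = 7.41% − 5.85% = +1.56 pp.

The unemployment rate changed by +1.56 percentage points.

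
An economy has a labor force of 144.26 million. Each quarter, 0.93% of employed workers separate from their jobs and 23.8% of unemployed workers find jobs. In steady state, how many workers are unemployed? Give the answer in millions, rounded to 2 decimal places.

Steady-state unemployment rate u* = s/(s+f) = 0.93/(0.93+23.8) = 0.037606.
Unemployed = u* × labor force = 0.037606 × 144.26 ≈ 5.43 million.

About 5.43 million are unemployed in steady state.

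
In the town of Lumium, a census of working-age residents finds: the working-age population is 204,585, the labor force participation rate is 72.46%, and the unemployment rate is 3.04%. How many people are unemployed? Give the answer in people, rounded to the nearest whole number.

Labor force = 0.7246 × 204,585 = 148,242.
Unemployed = 0.0304 × 148,242 ≈ 4,507.

About 4,507 are unemployed.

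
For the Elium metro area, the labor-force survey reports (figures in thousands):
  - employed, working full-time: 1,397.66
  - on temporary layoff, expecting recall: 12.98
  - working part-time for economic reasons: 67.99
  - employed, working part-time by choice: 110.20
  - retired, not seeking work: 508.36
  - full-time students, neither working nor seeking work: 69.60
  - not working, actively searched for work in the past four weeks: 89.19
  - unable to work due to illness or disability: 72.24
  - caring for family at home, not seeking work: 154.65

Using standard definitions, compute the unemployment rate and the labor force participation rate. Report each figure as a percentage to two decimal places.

Unemployment rate ≈ 6.09%; labor force participation rate ≈ 67.58%.

Employed = 1,397.66 + 67.99 + 110.20 = 1,575.85 thousand (anyone who worked, including part-time for economic reasons, counts as employed).
Unemployed = 12.98 + 89.19 = 102.17 thousand (jobless and actively searching, or on temporary layoff).
Labor force = 1,575.85 + 102.17 = 1,678.02 thousand.
Not in labor force = 508.36 + 69.60 + 72.24 + 154.65 = 804.85 thousand (those not working and not actively searching are outside the labor force).
Civilian working-age population = 1,678.02 + 804.85 = 2,482.87 thousand.
Unemployment rate = 102.17 / 1,678.02 = 6.09%.
Labor force participation rate = 1,678.02 / 2,482.87 = 67.58%.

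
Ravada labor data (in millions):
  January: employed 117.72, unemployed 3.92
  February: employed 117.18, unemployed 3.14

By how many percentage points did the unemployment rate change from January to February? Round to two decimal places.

January: labor force = 117.72 + 3.92 = 121.64; u = 3.92/121.64 = 3.22%.
February: labor force = 117.18 + 3.14 = 120.32; u = 3.14/120.32 = 2.61%.
Change = 2.61% − 3.22% = −0.61 pp.

The unemployment rate changed by −0.61 percentage points.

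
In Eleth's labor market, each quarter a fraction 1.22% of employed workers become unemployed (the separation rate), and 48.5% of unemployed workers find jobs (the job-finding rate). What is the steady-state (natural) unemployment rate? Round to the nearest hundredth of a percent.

Steady-state unemployment rate ≈ 2.45%.

At steady state the flows balance: s·E = f·U, so U/(E+U) = s/(s+f).
u* = 1.22 / (1.22 + 48.5) = 1.22 / 49.72 = 2.45%.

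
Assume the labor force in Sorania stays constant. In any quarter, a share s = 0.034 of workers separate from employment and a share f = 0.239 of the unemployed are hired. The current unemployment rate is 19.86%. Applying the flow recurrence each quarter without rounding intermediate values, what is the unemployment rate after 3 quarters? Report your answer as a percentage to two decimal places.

Unemployment rate after three quarters ≈ 15.30%.

With a fixed labor force, u_{t+1} = u_t + s·(1−u_t) − f·u_t = u_t·(1−s−f) + s.
Here 1−s−f = 0.727 and s = 0.034.
u_1 = 0.198600 × 0.727 + 0.034 = 0.178382.
u_2 = 0.178382 × 0.727 + 0.034 = 0.163684.
u_3 = 0.163684 × 0.727 + 0.034 = 0.152998.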